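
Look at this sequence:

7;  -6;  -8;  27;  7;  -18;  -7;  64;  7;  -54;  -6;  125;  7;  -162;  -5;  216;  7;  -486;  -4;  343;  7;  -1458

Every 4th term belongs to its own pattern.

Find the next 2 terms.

Split by position mod 4: positions 1, 5, 9, … form one track, and each other residue class forms its own.
Stream A is 7, 7, 7, 7, 7, 7, which is constant 7.
Stream B is -6, -18, -54, -162, -486, -1458, which is geometric with ratio 3.
Stream C is -8, -7, -6, -5, -4, which is linear: a_n = -9 + n.
Stream D is 27, 64, 125, 216, 343, which is consecutive cubes n³ from n = 3.
Position 23 → stream C, term 6 = -3.
Position 24 → stream D, term 6 = 512.

-3, 512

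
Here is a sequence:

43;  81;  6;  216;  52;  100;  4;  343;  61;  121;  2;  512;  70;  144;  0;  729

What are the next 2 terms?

79, 169

Read the sequence 4 terms at a time; column i is its own pattern.
Track A: 43, 52, 61, 70 — adding 9 each time.
Track B: 81, 100, 121, 144 — perfect squares starting at 9².
Track C: 6, 4, 2, 0 — arithmetic with common difference −2.
Track D: 216, 343, 512, 729 — the cubes 6³, 7³, 8³, ….
Position 17 falls in track A as its term 5, giving 79.
The 18th slot belongs to track B; its 5th term is 169.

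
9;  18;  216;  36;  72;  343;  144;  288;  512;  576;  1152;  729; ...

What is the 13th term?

2304

The slot pattern repeats as AAB (period 3), so there are 2 interleaved tracks.
Subsequence A: 9, 18, 36, 72, 144, 288, 576, 1152 (geometric with ratio 2).
Subsequence B: 216, 343, 512, 729 (perfect cubes starting at 6³).
Position 13 falls in subsequence A as its term 9, giving 2304.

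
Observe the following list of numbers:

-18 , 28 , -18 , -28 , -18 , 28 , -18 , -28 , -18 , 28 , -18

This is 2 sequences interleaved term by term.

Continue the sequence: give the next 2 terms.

Odd-indexed and even-indexed terms follow separate rules.
Stream A = -18, -18, -18, -18, -18, -18: the constant sequence -18.
Stream B = 28, -28, 28, -28, 28: the oscillation 28·(−1)^(n+1).
The 12th slot belongs to stream B; its 6th term is -28.
Position 13 → stream A, term 7 = -18.

-28, -18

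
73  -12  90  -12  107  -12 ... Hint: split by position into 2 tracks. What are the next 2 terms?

124, -12

Split by position mod 2 into 2 tracks.
Track A: 73, 90, 107 (adding 17 each time).
Track B: -12, -12, -12 (always -12).
Position 7 → track A, term 4 = 124.
Position 8 → track B, term 4 = -12.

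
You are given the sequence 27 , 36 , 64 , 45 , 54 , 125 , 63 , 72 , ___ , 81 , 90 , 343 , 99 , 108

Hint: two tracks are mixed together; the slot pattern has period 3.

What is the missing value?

216

The slot pattern repeats as AAB (period 3), so there are 2 interleaved tracks.
Track A: 27, 36, 45, 54, 63, 72, 81, 90, 99, 108. Arithmetic, step +9.
Track B: 64, 125, ?, 343. Consecutive cubes n³ from n = 4.
Track B's pattern makes the blank 216.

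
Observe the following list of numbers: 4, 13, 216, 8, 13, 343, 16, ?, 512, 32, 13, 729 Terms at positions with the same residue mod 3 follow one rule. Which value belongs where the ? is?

Taking every 3rd term gives 3 separate tracks.
Track A: 4, 8, 16, 32 (successive powers of 2).
Track B: 13, 13, ?, 13 (always 13).
Track C: 216, 343, 512, 729 (perfect cubes starting at 6³).
The gap is track B's term 3; the rule gives 13.

13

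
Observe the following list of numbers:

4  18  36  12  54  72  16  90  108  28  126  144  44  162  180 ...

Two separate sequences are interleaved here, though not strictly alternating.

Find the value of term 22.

188

Positions follow the repeating pattern ABB; grouping by letter gives 2 tracks.
Track A is 4, 12, 16, 28, 44, which is Fibonacci-style (each term is the sum of the two before it).
Track B is 18, 36, 54, 72, 90, 108, 126, 144, 162, 180, which is adding 18 each time.
Term 22 comes from track A (its 8th entry): 188.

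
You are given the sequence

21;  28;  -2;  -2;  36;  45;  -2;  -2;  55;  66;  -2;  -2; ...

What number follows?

The slot pattern repeats as AABB (period 4), so there are 2 interleaved tracks.
Subsequence A is 21, 28, 36, 45, 55, 66, which is the triangular numbers T_6, T_7, ….
Subsequence B is -2, -2, -2, -2, -2, -2, which is the constant sequence -2.
The 13th slot belongs to subsequence A; its 7th term is 78.

78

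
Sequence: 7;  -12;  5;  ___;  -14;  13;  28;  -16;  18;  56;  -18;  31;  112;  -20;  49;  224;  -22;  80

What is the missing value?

The terms cycle through 3 interleaved subsequences.
Subsequence A = 7, ?, 28, 56, 112, 224: multiplying by 2 each time.
Subsequence B = -12, -14, -16, -18, -20, -22: linear: a_n = -10 − 2·n.
Subsequence C = 5, 13, 18, 31, 49, 80: a Fibonacci-like recurrence a_n = a_{n-1} + a_{n-2}.
The gap is subsequence A's term 2; the rule gives 14.

14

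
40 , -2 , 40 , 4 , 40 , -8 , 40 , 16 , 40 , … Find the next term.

-32

Taking every 2nd term gives 2 separate tracks.
Subsequence A: 40, 40, 40, 40, 40 — constant 40.
Subsequence B: -2, 4, -8, 16 — geometric with ratio -2.
Position 10 → subsequence B, term 5 = -32.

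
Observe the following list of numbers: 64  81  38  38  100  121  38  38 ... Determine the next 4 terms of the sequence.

Reading positions in blocks of 4 reveals the pattern AABB — 2 tracks woven together.
Subsequence A: 64, 81, 100, 121. The squares 8², 9², 10², ….
Subsequence B: 38, 38, 38, 38. Constant 38.
Position 9 → subsequence A, term 5 = 144.
Position 10 falls in subsequence A as its term 6, giving 169.
Term 11 comes from subsequence B (its 5th entry): 38.
Term 12 comes from subsequence B (its 6th entry): 38.

144, 169, 38, 38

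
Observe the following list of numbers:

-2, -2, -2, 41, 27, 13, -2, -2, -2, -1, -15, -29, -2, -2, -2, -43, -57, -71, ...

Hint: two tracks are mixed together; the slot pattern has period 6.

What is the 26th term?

Positions follow the repeating pattern AAABBB; grouping by letter gives 2 tracks.
Track A: -2, -2, -2, -2, -2, -2, -2, -2, -2 (always -2).
Track B: 41, 27, 13, -1, -15, -29, -43, -57, -71 (linear: a_n = 55 − 14·n).
The 26th slot belongs to track A; its 14th term is -2.

-2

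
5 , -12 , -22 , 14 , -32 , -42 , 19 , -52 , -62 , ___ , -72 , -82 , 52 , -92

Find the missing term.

Reading positions in blocks of 3 reveals the pattern ABB — 2 tracks woven together.
Subsequence A: 5, 14, 19, ?, 52 (a Fibonacci-like recurrence a_n = a_{n-1} + a_{n-2}).
Subsequence B: -12, -22, -32, -42, -52, -62, -72, -82, -92 (linear: a_n = -2 − 10·n).
Subsequence A's pattern makes the blank 33.

33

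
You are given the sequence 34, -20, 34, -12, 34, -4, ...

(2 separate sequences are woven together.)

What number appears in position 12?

Positions 1, 3, 5, … form one subsequence and positions 2, 4, 6, … form another.
Track A = 34, 34, 34: the constant sequence 34.
Track B = -20, -12, -4: arithmetic with common difference +8.
The 12th slot belongs to track B; its 6th term is 20.

20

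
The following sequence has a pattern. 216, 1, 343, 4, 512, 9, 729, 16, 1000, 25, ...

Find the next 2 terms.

Split by position mod 2 into 2 tracks.
Subsequence A: 216, 343, 512, 729, 1000 — the cubes 6³, 7³, 8³, ….
Subsequence B: 1, 4, 9, 16, 25 — the squares 1², 2², 3², ….
Position 11 falls in subsequence A as its term 6, giving 1331.
Position 12 → subsequence B, term 6 = 36.

1331, 36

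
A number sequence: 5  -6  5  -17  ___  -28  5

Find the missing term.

5

The terms cycle through 2 interleaved subsequences.
Track A: 5, 5, ?, 5 — always 5.
Track B: -6, -17, -28 — subtracting 11 each time.
Track A's pattern makes the blank 5.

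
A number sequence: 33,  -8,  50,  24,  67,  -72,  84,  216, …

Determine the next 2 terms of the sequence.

101, -648

Odd-indexed and even-indexed terms follow separate rules.
Subsequence A = 33, 50, 67, 84: arithmetic, step +17.
Subsequence B = -8, 24, -72, 216: multiplying by -3 each time.
Position 9 → subsequence A, term 5 = 101.
Term 10 comes from subsequence B (its 5th entry): -648.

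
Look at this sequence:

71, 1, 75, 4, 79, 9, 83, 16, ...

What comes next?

87

The terms cycle through 2 interleaved subsequences.
Track A: 71, 75, 79, 83. Adding 4 each time.
Track B: 1, 4, 9, 16. The squares 1², 2², 3², ….
Term 9 comes from track A (its 5th entry): 87.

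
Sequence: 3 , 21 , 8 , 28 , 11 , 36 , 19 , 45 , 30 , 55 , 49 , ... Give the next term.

Split by position mod 2 into 2 tracks.
Track A: 3, 8, 11, 19, 30, 49 (each term equals the sum of the previous two).
Track B: 21, 28, 36, 45, 55 (the triangular numbers T_6, T_7, …).
The 12th slot belongs to track B; its 6th term is 66.

66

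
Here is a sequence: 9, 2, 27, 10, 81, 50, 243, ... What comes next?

Odd-indexed and even-indexed terms follow separate rules.
Track A: 9, 27, 81, 243 — successive powers of 3.
Track B: 2, 10, 50 — geometric with ratio 5.
The 8th slot belongs to track B; its 4th term is 250.

250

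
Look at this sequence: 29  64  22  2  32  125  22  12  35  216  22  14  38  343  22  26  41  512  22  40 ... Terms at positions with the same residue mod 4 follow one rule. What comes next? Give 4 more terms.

44, 729, 22, 66

Taking every 4th term gives 4 separate tracks.
Track A: 29, 32, 35, 38, 41. Arithmetic, step +3.
Track B: 64, 125, 216, 343, 512. Perfect cubes starting at 4³.
Track C: 22, 22, 22, 22, 22. Always 22.
Track D: 2, 12, 14, 26, 40. Each term equals the sum of the previous two.
Position 21 falls in track A as its term 6, giving 44.
The 22nd slot belongs to track B; its 6th term is 729.
Position 23 → track C, term 6 = 22.
The 24th slot belongs to track D; its 6th term is 66.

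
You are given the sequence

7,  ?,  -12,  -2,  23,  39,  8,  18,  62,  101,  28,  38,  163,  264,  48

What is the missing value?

16

Positions follow the repeating pattern AABB; grouping by letter gives 2 tracks.
Stream A: 7, ?, 23, 39, 62, 101, 163, 264 — Fibonacci-style (each term is the sum of the two before it).
Stream B: -12, -2, 8, 18, 28, 38, 48 — arithmetic, step +10.
So the missing entry in stream A is 16.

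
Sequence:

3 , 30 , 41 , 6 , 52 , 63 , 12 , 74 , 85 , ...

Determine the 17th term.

Reading positions in blocks of 3 reveals the pattern ABB — 2 tracks woven together.
Subsequence A: 3, 6, 12. A geometric progression (common ratio 2).
Subsequence B: 30, 41, 52, 63, 74, 85. Adding 11 each time.
Position 17 → subsequence B, term 11 = 140.

140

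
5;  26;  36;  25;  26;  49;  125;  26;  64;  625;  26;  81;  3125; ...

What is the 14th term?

26

Read the sequence 3 terms at a time; column i is its own pattern.
Stream A = 5, 25, 125, 625, 3125: multiplying by 5 each time.
Stream B = 26, 26, 26, 26: constant 26.
Stream C = 36, 49, 64, 81: consecutive squares n² from n = 6.
The 14th slot belongs to stream B; its 5th term is 26.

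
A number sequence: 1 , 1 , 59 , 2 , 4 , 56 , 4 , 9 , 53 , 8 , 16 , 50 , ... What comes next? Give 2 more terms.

Split by position mod 3: positions 1, 4, 7, … form one track, and each other residue class forms its own.
Track A = 1, 2, 4, 8: powers 2^0, 2^1, 2^2, ….
Track B = 1, 4, 9, 16: consecutive squares n² from n = 1.
Track C = 59, 56, 53, 50: subtracting 3 each time.
The 13th slot belongs to track A; its 5th term is 16.
The 14th slot belongs to track B; its 5th term is 25.

16, 25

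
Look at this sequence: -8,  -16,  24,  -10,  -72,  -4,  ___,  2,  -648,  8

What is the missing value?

216

Split by position mod 2 into 2 tracks.
Track A: -8, 24, -72, ?, -648 — a geometric progression (common ratio -3).
Track B: -16, -10, -4, 2, 8 — linear: a_n = -22 + 6·n.
So the missing entry in track A is 216.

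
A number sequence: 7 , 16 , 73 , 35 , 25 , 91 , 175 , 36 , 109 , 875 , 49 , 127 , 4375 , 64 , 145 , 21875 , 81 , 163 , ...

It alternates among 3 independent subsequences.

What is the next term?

109375

The terms cycle through 3 interleaved subsequences.
Subsequence A: 7, 35, 175, 875, 4375, 21875. Multiplying by 5 each time.
Subsequence B: 16, 25, 36, 49, 64, 81. Consecutive squares n² from n = 4.
Subsequence C: 73, 91, 109, 127, 145, 163. Arithmetic with common difference +18.
The 19th slot belongs to subsequence A; its 7th term is 109375.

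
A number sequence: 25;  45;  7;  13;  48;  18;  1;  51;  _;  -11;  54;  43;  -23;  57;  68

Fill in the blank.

Split by position mod 3: positions 1, 4, 7, … form one track, and each other residue class forms its own.
Track A: 25, 13, 1, -11, -23. Linear: a_n = 37 − 12·n.
Track B: 45, 48, 51, 54, 57. Adding 3 each time.
Track C: 7, 18, ?, 43, 68. Fibonacci-style (each term is the sum of the two before it).
So the missing entry in track C is 25.

25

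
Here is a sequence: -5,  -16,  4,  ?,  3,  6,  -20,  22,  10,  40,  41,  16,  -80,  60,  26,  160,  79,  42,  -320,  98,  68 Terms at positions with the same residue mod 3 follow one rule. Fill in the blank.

Read the sequence 3 terms at a time; column i is its own pattern.
Stream A = -5, ?, -20, 40, -80, 160, -320: a geometric progression (common ratio -2).
Stream B = -16, 3, 22, 41, 60, 79, 98: arithmetic with common difference +19.
Stream C = 4, 6, 10, 16, 26, 42, 68: Fibonacci-style (each term is the sum of the two before it).
Stream A's pattern makes the blank 10.

10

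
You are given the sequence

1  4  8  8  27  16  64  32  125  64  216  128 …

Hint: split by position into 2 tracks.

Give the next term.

343

The terms cycle through 2 interleaved subsequences.
Track A: 1, 8, 27, 64, 125, 216 (the cubes 1³, 2³, 3³, …).
Track B: 4, 8, 16, 32, 64, 128 (successive powers of 2).
The 13th slot belongs to track A; its 7th term is 343.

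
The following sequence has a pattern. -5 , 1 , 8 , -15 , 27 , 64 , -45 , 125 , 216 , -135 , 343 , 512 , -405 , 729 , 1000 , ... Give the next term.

-1215

The slot pattern repeats as ABB (period 3), so there are 2 interleaved tracks.
Track A: -5, -15, -45, -135, -405 (multiplying by 3 each time).
Track B: 1, 8, 27, 64, 125, 216, 343, 512, 729, 1000 (perfect cubes starting at 1³).
Position 16 → track A, term 6 = -1215.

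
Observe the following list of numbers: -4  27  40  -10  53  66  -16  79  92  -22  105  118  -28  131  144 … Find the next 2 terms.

Reading positions in blocks of 3 reveals the pattern ABB — 2 tracks woven together.
Track A: -4, -10, -16, -22, -28 (arithmetic, step −6).
Track B: 27, 40, 53, 66, 79, 92, 105, 118, 131, 144 (arithmetic, step +13).
Position 16 → track A, term 6 = -34.
Position 17 → track B, term 11 = 157.

-34, 157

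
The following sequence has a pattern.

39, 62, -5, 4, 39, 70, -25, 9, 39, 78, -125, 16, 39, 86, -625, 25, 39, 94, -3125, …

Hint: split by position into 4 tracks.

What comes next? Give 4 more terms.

36, 39, 102, -15625

The terms cycle through 4 interleaved subsequences.
Stream A: 39, 39, 39, 39, 39 (the constant sequence 39).
Stream B: 62, 70, 78, 86, 94 (adding 8 each time).
Stream C: -5, -25, -125, -625, -3125 (geometric with ratio 5).
Stream D: 4, 9, 16, 25 (perfect squares starting at 2²).
Position 20 → stream D, term 5 = 36.
Position 21 falls in stream A as its term 6, giving 39.
Term 22 comes from stream B (its 6th entry): 102.
The 23rd slot belongs to stream C; its 6th term is -15625.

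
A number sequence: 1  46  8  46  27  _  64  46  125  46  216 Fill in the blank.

Positions 1, 3, 5, … form one subsequence and positions 2, 4, 6, … form another.
Track A: 1, 8, 27, 64, 125, 216. Consecutive cubes n³ from n = 1.
Track B: 46, 46, ?, 46, 46. Always 46.
So the missing entry in track B is 46.

46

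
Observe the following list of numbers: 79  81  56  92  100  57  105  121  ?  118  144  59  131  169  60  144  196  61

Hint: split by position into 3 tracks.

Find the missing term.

The terms cycle through 3 interleaved subsequences.
Subsequence A is 79, 92, 105, 118, 131, 144, which is adding 13 each time.
Subsequence B is 81, 100, 121, 144, 169, 196, which is the squares 9², 10², 11², ….
Subsequence C is 56, 57, ?, 59, 60, 61, which is arithmetic with common difference +1.
Filling subsequence C at index 3 by its rule yields 58.

58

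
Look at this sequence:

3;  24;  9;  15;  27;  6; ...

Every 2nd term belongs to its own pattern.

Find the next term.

The terms cycle through 2 interleaved subsequences.
Track A: 3, 9, 27 (successive powers of 3).
Track B: 24, 15, 6 (linear: a_n = 33 − 9·n).
Position 7 → track A, term 4 = 81.

81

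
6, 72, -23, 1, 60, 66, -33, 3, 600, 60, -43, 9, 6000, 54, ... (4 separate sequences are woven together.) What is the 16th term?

27

Split by position mod 4 into 4 tracks.
Track A is 6, 60, 600, 6000, which is a geometric progression (common ratio 10).
Track B is 72, 66, 60, 54, which is arithmetic with common difference −6.
Track C is -23, -33, -43, which is linear: a_n = -13 − 10·n.
Track D is 1, 3, 9, which is powers of 3.
Position 16 → track D, term 4 = 27.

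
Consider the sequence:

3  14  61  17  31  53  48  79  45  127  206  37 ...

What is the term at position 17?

Reading positions in blocks of 3 reveals the pattern AAB — 2 tracks woven together.
Track A = 3, 14, 17, 31, 48, 79, 127, 206: Fibonacci-style (each term is the sum of the two before it).
Track B = 61, 53, 45, 37: arithmetic with common difference −8.
Term 17 comes from track A (its 12th entry): 1411.

1411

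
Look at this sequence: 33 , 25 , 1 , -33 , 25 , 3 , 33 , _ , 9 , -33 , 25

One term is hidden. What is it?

25

Taking every 3rd term gives 3 separate tracks.
Subsequence A: 33, -33, 33, -33 — the oscillation 33·(−1)^(n+1).
Subsequence B: 25, 25, ?, 25 — always 25.
Subsequence C: 1, 3, 9 — powers 3^0, 3^1, 3^2, ….
The gap is subsequence B's term 3; the rule gives 25.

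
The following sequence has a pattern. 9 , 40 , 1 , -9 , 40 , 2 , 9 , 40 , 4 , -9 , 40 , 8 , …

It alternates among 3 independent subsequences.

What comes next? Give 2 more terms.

9, 40

Read the sequence 3 terms at a time; column i is its own pattern.
Subsequence A is 9, -9, 9, -9, which is the oscillation 9·(−1)^(n+1).
Subsequence B is 40, 40, 40, 40, which is constant 40.
Subsequence C is 1, 2, 4, 8, which is geometric with ratio 2.
Term 13 comes from subsequence A (its 5th entry): 9.
Term 14 comes from subsequence B (its 5th entry): 40.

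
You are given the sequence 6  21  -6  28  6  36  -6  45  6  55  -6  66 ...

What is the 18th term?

Positions 1, 3, 5, … form one subsequence and positions 2, 4, 6, … form another.
Stream A is 6, -6, 6, -6, 6, -6, which is alternating ±6.
Stream B is 21, 28, 36, 45, 55, 66, which is triangular numbers n(n+1)/2 for n = 6, 7, ….
The 18th slot belongs to stream B; its 9th term is 105.

105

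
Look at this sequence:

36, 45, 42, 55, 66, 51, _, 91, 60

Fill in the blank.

78

The slot pattern repeats as AAB (period 3), so there are 2 interleaved tracks.
Subsequence A is 36, 45, 55, 66, ?, 91, which is triangular numbers starting at T_8.
Subsequence B is 42, 51, 60, which is arithmetic, step +9.
The gap is subsequence A's term 5; the rule gives 78.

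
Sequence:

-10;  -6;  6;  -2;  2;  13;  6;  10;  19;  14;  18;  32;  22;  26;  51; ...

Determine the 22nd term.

Positions follow the repeating pattern AAB; grouping by letter gives 2 tracks.
Stream A is -10, -6, -2, 2, 6, 10, 14, 18, 22, 26, which is arithmetic with common difference +4.
Stream B is 6, 13, 19, 32, 51, which is Fibonacci-style (each term is the sum of the two before it).
Position 22 → stream A, term 15 = 46.

46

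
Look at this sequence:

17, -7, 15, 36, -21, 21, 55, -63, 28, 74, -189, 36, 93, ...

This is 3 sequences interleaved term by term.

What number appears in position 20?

The terms cycle through 3 interleaved subsequences.
Track A: 17, 36, 55, 74, 93. Arithmetic, step +19.
Track B: -7, -21, -63, -189. Geometric with ratio 3.
Track C: 15, 21, 28, 36. Triangular numbers starting at T_5.
Position 20 falls in track B as its term 7, giving -5103.

-5103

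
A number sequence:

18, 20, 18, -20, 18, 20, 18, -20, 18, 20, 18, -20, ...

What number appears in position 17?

18

Odd-indexed and even-indexed terms follow separate rules.
Stream A: 18, 18, 18, 18, 18, 18 (always 18).
Stream B: 20, -20, 20, -20, 20, -20 (alternating ±20).
Position 17 → stream A, term 9 = 18.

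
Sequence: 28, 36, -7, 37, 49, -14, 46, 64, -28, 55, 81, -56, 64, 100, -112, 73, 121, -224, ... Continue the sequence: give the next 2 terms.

82, 144

The terms cycle through 3 interleaved subsequences.
Subsequence A is 28, 37, 46, 55, 64, 73, which is arithmetic, step +9.
Subsequence B is 36, 49, 64, 81, 100, 121, which is the squares 6², 7², 8², ….
Subsequence C is -7, -14, -28, -56, -112, -224, which is multiplying by 2 each time.
Position 19 falls in subsequence A as its term 7, giving 82.
Term 20 comes from subsequence B (its 7th entry): 144.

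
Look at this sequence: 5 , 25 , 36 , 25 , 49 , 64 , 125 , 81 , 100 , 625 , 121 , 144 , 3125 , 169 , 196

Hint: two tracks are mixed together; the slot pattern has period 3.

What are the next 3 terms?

Positions follow the repeating pattern ABB; grouping by letter gives 2 tracks.
Track A: 5, 25, 125, 625, 3125 (successive powers of 5).
Track B: 25, 36, 49, 64, 81, 100, 121, 144, 169, 196 (perfect squares starting at 5²).
Position 16 → track A, term 6 = 15625.
Position 17 → track B, term 11 = 225.
Position 18 falls in track B as its term 12, giving 256.

15625, 225, 256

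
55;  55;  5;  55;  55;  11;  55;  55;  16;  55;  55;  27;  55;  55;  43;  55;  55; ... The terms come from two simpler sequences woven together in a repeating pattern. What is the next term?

The slot pattern repeats as AAB (period 3), so there are 2 interleaved tracks.
Subsequence A: 55, 55, 55, 55, 55, 55, 55, 55, 55, 55, 55, 55. The constant sequence 55.
Subsequence B: 5, 11, 16, 27, 43. A Fibonacci-like recurrence a_n = a_{n-1} + a_{n-2}.
Position 18 → subsequence B, term 6 = 70.

70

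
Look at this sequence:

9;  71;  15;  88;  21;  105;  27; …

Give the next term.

122

Split by position mod 2 into 2 tracks.
Track A: 9, 15, 21, 27. Arithmetic, step +6.
Track B: 71, 88, 105. Linear: a_n = 54 + 17·n.
Term 8 comes from track B (its 4th entry): 122.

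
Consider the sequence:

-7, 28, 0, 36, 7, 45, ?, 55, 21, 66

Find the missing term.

14

Odd-indexed and even-indexed terms follow separate rules.
Track A: -7, 0, 7, ?, 21 (arithmetic, step +7).
Track B: 28, 36, 45, 55, 66 (triangular numbers n(n+1)/2 for n = 7, 8, …).
The gap is track A's term 4; the rule gives 14.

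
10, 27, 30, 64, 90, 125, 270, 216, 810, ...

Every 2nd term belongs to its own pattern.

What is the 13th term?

7290

Taking every 2nd term gives 2 separate tracks.
Track A: 10, 30, 90, 270, 810. A geometric progression (common ratio 3).
Track B: 27, 64, 125, 216. Consecutive cubes n³ from n = 3.
Position 13 → track A, term 7 = 7290.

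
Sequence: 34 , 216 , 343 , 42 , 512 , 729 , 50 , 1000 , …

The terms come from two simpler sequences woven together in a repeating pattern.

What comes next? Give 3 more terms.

1331, 58, 1728

The slot pattern repeats as ABB (period 3), so there are 2 interleaved tracks.
Subsequence A = 34, 42, 50: arithmetic, step +8.
Subsequence B = 216, 343, 512, 729, 1000: perfect cubes starting at 6³.
The 9th slot belongs to subsequence B; its 6th term is 1331.
Position 10 → subsequence A, term 4 = 58.
The 11th slot belongs to subsequence B; its 7th term is 1728.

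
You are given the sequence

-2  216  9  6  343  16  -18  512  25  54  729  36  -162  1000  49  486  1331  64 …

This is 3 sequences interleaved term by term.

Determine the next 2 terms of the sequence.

The terms cycle through 3 interleaved subsequences.
Subsequence A: -2, 6, -18, 54, -162, 486 (geometric, ×-3 each step).
Subsequence B: 216, 343, 512, 729, 1000, 1331 (consecutive cubes n³ from n = 6).
Subsequence C: 9, 16, 25, 36, 49, 64 (the squares 3², 4², 5², …).
Position 19 falls in subsequence A as its term 7, giving -1458.
Position 20 → subsequence B, term 7 = 1728.

-1458, 1728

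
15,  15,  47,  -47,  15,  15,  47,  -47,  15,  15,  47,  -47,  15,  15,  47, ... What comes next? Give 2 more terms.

-47, 15

The slot pattern repeats as AABB (period 4), so there are 2 interleaved tracks.
Subsequence A is 15, 15, 15, 15, 15, 15, 15, 15, which is constant 15.
Subsequence B is 47, -47, 47, -47, 47, -47, 47, which is oscillating between 47 and -47.
Term 16 comes from subsequence B (its 8th entry): -47.
Term 17 comes from subsequence A (its 9th entry): 15.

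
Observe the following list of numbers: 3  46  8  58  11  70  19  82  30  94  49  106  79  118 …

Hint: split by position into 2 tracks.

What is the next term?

Taking every 2nd term gives 2 separate tracks.
Track A = 3, 8, 11, 19, 30, 49, 79: a Fibonacci-like recurrence a_n = a_{n-1} + a_{n-2}.
Track B = 46, 58, 70, 82, 94, 106, 118: linear: a_n = 34 + 12·n.
Position 15 falls in track A as its term 8, giving 128.

128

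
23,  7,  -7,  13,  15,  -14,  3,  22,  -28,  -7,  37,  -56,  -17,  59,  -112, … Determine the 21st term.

-448

Split by position mod 3: positions 1, 4, 7, … form one track, and each other residue class forms its own.
Track A: 23, 13, 3, -7, -17. Arithmetic with common difference −10.
Track B: 7, 15, 22, 37, 59. A Fibonacci-like recurrence a_n = a_{n-1} + a_{n-2}.
Track C: -7, -14, -28, -56, -112. A geometric progression (common ratio 2).
The 21st slot belongs to track C; its 7th term is -448.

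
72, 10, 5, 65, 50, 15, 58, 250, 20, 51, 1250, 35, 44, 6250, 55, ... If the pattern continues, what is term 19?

30

Read the sequence 3 terms at a time; column i is its own pattern.
Track A is 72, 65, 58, 51, 44, which is arithmetic with common difference −7.
Track B is 10, 50, 250, 1250, 6250, which is a geometric progression (common ratio 5).
Track C is 5, 15, 20, 35, 55, which is Fibonacci-style (each term is the sum of the two before it).
Term 19 comes from track A (its 7th entry): 30.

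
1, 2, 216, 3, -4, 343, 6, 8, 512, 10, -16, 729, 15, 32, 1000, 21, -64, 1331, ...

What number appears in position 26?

The terms cycle through 3 interleaved subsequences.
Subsequence A: 1, 3, 6, 10, 15, 21 — triangular numbers n(n+1)/2 for n = 1, 2, ….
Subsequence B: 2, -4, 8, -16, 32, -64 — multiplying by -2 each time.
Subsequence C: 216, 343, 512, 729, 1000, 1331 — the cubes 6³, 7³, 8³, ….
The 26th slot belongs to subsequence B; its 9th term is 512.

512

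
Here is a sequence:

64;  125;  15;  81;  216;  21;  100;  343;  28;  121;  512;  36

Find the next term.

144

Read the sequence 3 terms at a time; column i is its own pattern.
Subsequence A is 64, 81, 100, 121, which is consecutive squares n² from n = 8.
Subsequence B is 125, 216, 343, 512, which is perfect cubes starting at 5³.
Subsequence C is 15, 21, 28, 36, which is the triangular numbers T_5, T_6, ….
The 13th slot belongs to subsequence A; its 5th term is 144.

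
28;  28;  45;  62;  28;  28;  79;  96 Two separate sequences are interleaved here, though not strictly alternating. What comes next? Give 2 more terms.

28, 28

The slot pattern repeats as AABB (period 4), so there are 2 interleaved tracks.
Track A: 28, 28, 28, 28 (constant 28).
Track B: 45, 62, 79, 96 (arithmetic, step +17).
Term 9 comes from track A (its 5th entry): 28.
Position 10 → track A, term 6 = 28.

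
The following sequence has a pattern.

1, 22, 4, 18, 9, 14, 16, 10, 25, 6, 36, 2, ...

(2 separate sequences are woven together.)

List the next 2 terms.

Positions 1, 3, 5, … form one subsequence and positions 2, 4, 6, … form another.
Subsequence A: 1, 4, 9, 16, 25, 36 (consecutive squares n² from n = 1).
Subsequence B: 22, 18, 14, 10, 6, 2 (arithmetic with common difference −4).
Term 13 comes from subsequence A (its 7th entry): 49.
Position 14 falls in subsequence B as its term 7, giving -2.

49, -2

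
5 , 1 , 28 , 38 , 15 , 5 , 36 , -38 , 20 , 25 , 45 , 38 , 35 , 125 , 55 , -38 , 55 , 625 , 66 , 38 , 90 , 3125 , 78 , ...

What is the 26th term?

15625

Read the sequence 4 terms at a time; column i is its own pattern.
Stream A: 5, 15, 20, 35, 55, 90. A Fibonacci-like recurrence a_n = a_{n-1} + a_{n-2}.
Stream B: 1, 5, 25, 125, 625, 3125. Successive powers of 5.
Stream C: 28, 36, 45, 55, 66, 78. The triangular numbers T_7, T_8, ….
Stream D: 38, -38, 38, -38, 38. The oscillation 38·(−1)^(n+1).
Position 26 falls in stream B as its term 7, giving 15625.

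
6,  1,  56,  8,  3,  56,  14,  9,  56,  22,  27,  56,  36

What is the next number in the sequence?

81

The terms cycle through 3 interleaved subsequences.
Subsequence A: 6, 8, 14, 22, 36. Each term equals the sum of the previous two.
Subsequence B: 1, 3, 9, 27. Successive powers of 3.
Subsequence C: 56, 56, 56, 56. Constant 56.
The 14th slot belongs to subsequence B; its 5th term is 81.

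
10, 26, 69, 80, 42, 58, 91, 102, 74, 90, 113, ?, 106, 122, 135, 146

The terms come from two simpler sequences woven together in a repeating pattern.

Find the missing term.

Positions follow the repeating pattern AABB; grouping by letter gives 2 tracks.
Subsequence A: 10, 26, 42, 58, 74, 90, 106, 122 (arithmetic with common difference +16).
Subsequence B: 69, 80, 91, 102, 113, ?, 135, 146 (adding 11 each time).
So the missing entry in subsequence B is 124.

124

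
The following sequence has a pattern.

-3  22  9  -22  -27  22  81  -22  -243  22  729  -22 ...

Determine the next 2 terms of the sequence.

The terms cycle through 2 interleaved subsequences.
Subsequence A: -3, 9, -27, 81, -243, 729. A geometric progression (common ratio -3).
Subsequence B: 22, -22, 22, -22, 22, -22. Oscillating between 22 and -22.
Term 13 comes from subsequence A (its 7th entry): -2187.
Term 14 comes from subsequence B (its 7th entry): 22.

-2187, 22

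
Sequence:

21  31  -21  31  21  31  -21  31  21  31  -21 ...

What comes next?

Odd-indexed and even-indexed terms follow separate rules.
Track A is 21, -21, 21, -21, 21, -21, which is oscillating between 21 and -21.
Track B is 31, 31, 31, 31, 31, which is the constant sequence 31.
Position 12 → track B, term 6 = 31.

31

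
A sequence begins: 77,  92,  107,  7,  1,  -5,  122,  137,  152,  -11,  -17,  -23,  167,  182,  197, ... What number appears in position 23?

Positions follow the repeating pattern AAABBB; grouping by letter gives 2 tracks.
Stream A: 77, 92, 107, 122, 137, 152, 167, 182, 197 (adding 15 each time).
Stream B: 7, 1, -5, -11, -17, -23 (linear: a_n = 13 − 6·n).
The 23rd slot belongs to stream B; its 11th term is -53.

-53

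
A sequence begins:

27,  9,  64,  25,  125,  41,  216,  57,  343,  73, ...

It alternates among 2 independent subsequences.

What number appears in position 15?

1000

The terms cycle through 2 interleaved subsequences.
Stream A: 27, 64, 125, 216, 343. The cubes 3³, 4³, 5³, ….
Stream B: 9, 25, 41, 57, 73. Adding 16 each time.
The 15th slot belongs to stream A; its 8th term is 1000.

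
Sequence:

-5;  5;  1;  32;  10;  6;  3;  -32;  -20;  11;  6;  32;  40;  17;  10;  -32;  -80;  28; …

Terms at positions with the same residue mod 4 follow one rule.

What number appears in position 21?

Taking every 4th term gives 4 separate tracks.
Track A = -5, 10, -20, 40, -80: a geometric progression (common ratio -2).
Track B = 5, 6, 11, 17, 28: each term equals the sum of the previous two.
Track C = 1, 3, 6, 10: triangular numbers n(n+1)/2 for n = 1, 2, ….
Track D = 32, -32, 32, -32: the oscillation 32·(−1)^(n+1).
Position 21 falls in track A as its term 6, giving 160.

160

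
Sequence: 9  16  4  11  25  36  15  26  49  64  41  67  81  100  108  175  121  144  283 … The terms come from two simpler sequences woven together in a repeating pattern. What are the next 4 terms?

Reading positions in blocks of 4 reveals the pattern AABB — 2 tracks woven together.
Track A is 9, 16, 25, 36, 49, 64, 81, 100, 121, 144, which is the squares 3², 4², 5², ….
Track B is 4, 11, 15, 26, 41, 67, 108, 175, 283, which is a Fibonacci-like recurrence a_n = a_{n-1} + a_{n-2}.
Position 20 → track B, term 10 = 458.
Position 21 → track A, term 11 = 169.
Position 22 falls in track A as its term 12, giving 196.
Position 23 falls in track B as its term 11, giving 741.

458, 169, 196, 741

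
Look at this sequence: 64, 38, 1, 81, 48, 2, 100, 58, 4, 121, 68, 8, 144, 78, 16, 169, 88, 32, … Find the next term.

Split by position mod 3 into 3 tracks.
Subsequence A is 64, 81, 100, 121, 144, 169, which is the squares 8², 9², 10², ….
Subsequence B is 38, 48, 58, 68, 78, 88, which is arithmetic, step +10.
Subsequence C is 1, 2, 4, 8, 16, 32, which is powers of 2.
Position 19 falls in subsequence A as its term 7, giving 196.

196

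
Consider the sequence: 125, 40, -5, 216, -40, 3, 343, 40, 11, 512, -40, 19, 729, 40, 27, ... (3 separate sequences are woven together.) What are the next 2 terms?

Split by position mod 3 into 3 tracks.
Track A: 125, 216, 343, 512, 729 — consecutive cubes n³ from n = 5.
Track B: 40, -40, 40, -40, 40 — alternating ±40.
Track C: -5, 3, 11, 19, 27 — adding 8 each time.
Position 16 falls in track A as its term 6, giving 1000.
The 17th slot belongs to track B; its 6th term is -40.

1000, -40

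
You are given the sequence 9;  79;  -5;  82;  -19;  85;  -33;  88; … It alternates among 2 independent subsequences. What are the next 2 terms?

-47, 91

Split by position mod 2 into 2 tracks.
Track A = 9, -5, -19, -33: arithmetic, step −14.
Track B = 79, 82, 85, 88: arithmetic, step +3.
Term 9 comes from track A (its 5th entry): -47.
Position 10 falls in track B as its term 5, giving 91.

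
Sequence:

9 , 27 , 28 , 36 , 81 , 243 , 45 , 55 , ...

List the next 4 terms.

729, 2187, 66, 78

Reading positions in blocks of 4 reveals the pattern AABB — 2 tracks woven together.
Subsequence A: 9, 27, 81, 243 (powers 3^2, 3^3, 3^4, …).
Subsequence B: 28, 36, 45, 55 (triangular numbers n(n+1)/2 for n = 7, 8, …).
Position 9 → subsequence A, term 5 = 729.
Position 10 falls in subsequence A as its term 6, giving 2187.
Term 11 comes from subsequence B (its 5th entry): 66.
The 12th slot belongs to subsequence B; its 6th term is 78.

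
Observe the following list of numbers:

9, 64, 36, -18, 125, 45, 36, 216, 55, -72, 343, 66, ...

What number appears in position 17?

729

Split by position mod 3: positions 1, 4, 7, … form one track, and each other residue class forms its own.
Track A is 9, -18, 36, -72, which is a geometric progression (common ratio -2).
Track B is 64, 125, 216, 343, which is consecutive cubes n³ from n = 4.
Track C is 36, 45, 55, 66, which is the triangular numbers T_8, T_9, ….
Term 17 comes from track B (its 6th entry): 729.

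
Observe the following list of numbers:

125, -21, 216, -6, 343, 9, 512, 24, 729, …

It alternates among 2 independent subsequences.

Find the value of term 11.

1000

The terms cycle through 2 interleaved subsequences.
Track A: 125, 216, 343, 512, 729 — the cubes 5³, 6³, 7³, ….
Track B: -21, -6, 9, 24 — adding 15 each time.
Position 11 falls in track A as its term 6, giving 1000.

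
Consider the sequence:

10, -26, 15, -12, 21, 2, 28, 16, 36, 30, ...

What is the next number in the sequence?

45

Split by position mod 2 into 2 tracks.
Stream A: 10, 15, 21, 28, 36 — triangular numbers starting at T_4.
Stream B: -26, -12, 2, 16, 30 — linear: a_n = -40 + 14·n.
Position 11 falls in stream A as its term 6, giving 45.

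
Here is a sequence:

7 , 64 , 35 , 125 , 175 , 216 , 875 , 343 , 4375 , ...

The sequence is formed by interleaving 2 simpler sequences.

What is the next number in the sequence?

Odd-indexed and even-indexed terms follow separate rules.
Track A: 7, 35, 175, 875, 4375 — geometric, ×5 each step.
Track B: 64, 125, 216, 343 — consecutive cubes n³ from n = 4.
Term 10 comes from track B (its 5th entry): 512.

512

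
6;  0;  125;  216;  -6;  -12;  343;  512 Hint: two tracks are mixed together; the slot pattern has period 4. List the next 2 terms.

The slot pattern repeats as AABB (period 4), so there are 2 interleaved tracks.
Subsequence A: 6, 0, -6, -12. Arithmetic, step −6.
Subsequence B: 125, 216, 343, 512. Consecutive cubes n³ from n = 5.
Position 9 → subsequence A, term 5 = -18.
Term 10 comes from subsequence A (its 6th entry): -24.

-18, -24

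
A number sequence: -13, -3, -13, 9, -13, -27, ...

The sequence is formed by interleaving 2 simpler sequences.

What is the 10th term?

-243

Taking every 2nd term gives 2 separate tracks.
Stream A: -13, -13, -13 — the constant sequence -13.
Stream B: -3, 9, -27 — geometric with ratio -3.
Position 10 → stream B, term 5 = -243.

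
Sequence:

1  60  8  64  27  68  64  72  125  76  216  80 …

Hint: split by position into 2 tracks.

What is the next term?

The terms cycle through 2 interleaved subsequences.
Subsequence A: 1, 8, 27, 64, 125, 216. Perfect cubes starting at 1³.
Subsequence B: 60, 64, 68, 72, 76, 80. Adding 4 each time.
Position 13 → subsequence A, term 7 = 343.

343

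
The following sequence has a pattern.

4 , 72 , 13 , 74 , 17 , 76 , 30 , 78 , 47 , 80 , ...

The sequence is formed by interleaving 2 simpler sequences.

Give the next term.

77

Odd-indexed and even-indexed terms follow separate rules.
Subsequence A: 4, 13, 17, 30, 47 — a Fibonacci-like recurrence a_n = a_{n-1} + a_{n-2}.
Subsequence B: 72, 74, 76, 78, 80 — arithmetic with common difference +2.
Term 11 comes from subsequence A (its 6th entry): 77.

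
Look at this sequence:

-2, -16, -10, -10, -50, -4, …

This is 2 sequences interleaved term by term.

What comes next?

The terms cycle through 2 interleaved subsequences.
Track A: -2, -10, -50 (a geometric progression (common ratio 5)).
Track B: -16, -10, -4 (linear: a_n = -22 + 6·n).
The 7th slot belongs to track A; its 4th term is -250.

-250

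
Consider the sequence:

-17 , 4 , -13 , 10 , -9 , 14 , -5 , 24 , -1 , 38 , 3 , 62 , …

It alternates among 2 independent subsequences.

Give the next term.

7

The terms cycle through 2 interleaved subsequences.
Subsequence A is -17, -13, -9, -5, -1, 3, which is adding 4 each time.
Subsequence B is 4, 10, 14, 24, 38, 62, which is Fibonacci-style (each term is the sum of the two before it).
The 13th slot belongs to subsequence A; its 7th term is 7.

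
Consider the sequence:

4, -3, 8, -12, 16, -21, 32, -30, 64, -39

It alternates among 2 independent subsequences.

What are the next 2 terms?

Positions 1, 3, 5, … form one subsequence and positions 2, 4, 6, … form another.
Track A = 4, 8, 16, 32, 64: powers of 2.
Track B = -3, -12, -21, -30, -39: arithmetic with common difference −9.
Position 11 falls in track A as its term 6, giving 128.
Position 12 → track B, term 6 = -48.

128, -48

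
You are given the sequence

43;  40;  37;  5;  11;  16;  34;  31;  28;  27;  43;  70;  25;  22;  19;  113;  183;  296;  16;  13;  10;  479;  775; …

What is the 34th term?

Reading positions in blocks of 6 reveals the pattern AAABBB — 2 tracks woven together.
Stream A = 43, 40, 37, 34, 31, 28, 25, 22, 19, 16, 13, 10: subtracting 3 each time.
Stream B = 5, 11, 16, 27, 43, 70, 113, 183, 296, 479, 775: Fibonacci-style (each term is the sum of the two before it).
Term 34 comes from stream B (its 16th entry): 8595.

8595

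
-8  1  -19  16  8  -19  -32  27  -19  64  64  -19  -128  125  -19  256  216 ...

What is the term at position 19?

Taking every 3rd term gives 3 separate tracks.
Track A: -8, 16, -32, 64, -128, 256 (multiplying by -2 each time).
Track B: 1, 8, 27, 64, 125, 216 (perfect cubes starting at 1³).
Track C: -19, -19, -19, -19, -19 (always -19).
Term 19 comes from track A (its 7th entry): -512.

-512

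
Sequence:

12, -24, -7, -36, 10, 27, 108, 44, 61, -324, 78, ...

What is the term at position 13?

972

Positions follow the repeating pattern ABB; grouping by letter gives 2 tracks.
Stream A is 12, -36, 108, -324, which is geometric, ×-3 each step.
Stream B is -24, -7, 10, 27, 44, 61, 78, which is linear: a_n = -41 + 17·n.
Term 13 comes from stream A (its 5th entry): 972.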